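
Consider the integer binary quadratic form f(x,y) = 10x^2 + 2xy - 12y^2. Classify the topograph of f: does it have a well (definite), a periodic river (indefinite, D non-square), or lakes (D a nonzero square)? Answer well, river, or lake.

D = b²−4ac = 2² − 4·10·(-12) = 484
D = 22² is a perfect square ⇒ form factors over ℤ ⇒ lakes

lake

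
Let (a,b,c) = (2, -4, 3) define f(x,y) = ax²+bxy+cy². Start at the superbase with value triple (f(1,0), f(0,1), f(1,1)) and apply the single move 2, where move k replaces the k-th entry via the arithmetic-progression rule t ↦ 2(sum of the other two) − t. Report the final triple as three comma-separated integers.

start (2,3,1) = (f(1,0),f(0,1),f(1,1))
replace slot 2: 2·(2+1) − 3 = 3 → (2,3,1)

2,3,1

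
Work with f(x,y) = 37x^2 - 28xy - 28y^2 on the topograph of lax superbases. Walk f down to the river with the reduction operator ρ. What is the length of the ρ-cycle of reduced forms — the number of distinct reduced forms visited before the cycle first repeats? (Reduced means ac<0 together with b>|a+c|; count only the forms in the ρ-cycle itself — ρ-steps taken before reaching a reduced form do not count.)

D = 4928, ⌊√D⌋ = 70
descent: ρ → (-28,28,37)  [lands on river]
river: ρ → (37,46,-19)
river: ρ → (-19,68,4)
river: ρ → (4,68,-19)
river: ρ → (-19,46,37)
river: ρ → (37,28,-28)
ρ-cycle length = 6 (tail of 1 descent step not counted)

6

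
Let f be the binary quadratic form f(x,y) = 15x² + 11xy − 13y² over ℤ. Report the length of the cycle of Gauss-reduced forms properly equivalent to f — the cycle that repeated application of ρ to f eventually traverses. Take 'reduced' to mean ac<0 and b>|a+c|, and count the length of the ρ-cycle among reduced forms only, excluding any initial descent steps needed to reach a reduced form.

D = 901, ⌊√D⌋ = 30
river: ρ → (-13,15,13)
river: ρ → (13,11,-15)
river: ρ → (-15,19,9)
river: ρ → (9,17,-17)
river: ρ → (-17,17,9)
river: ρ → (9,19,-15)
river: ρ → (-15,11,13)
river: ρ → (13,15,-13)
river: ρ → (-13,11,15)
river: ρ → (15,19,-9)
river: ρ → (-9,17,17)
river: ρ → (17,17,-9)
river: ρ → (-9,19,15)
river: ρ → (15,11,-13)
ρ-cycle length = 14 (tail of 0 descent steps not counted)

14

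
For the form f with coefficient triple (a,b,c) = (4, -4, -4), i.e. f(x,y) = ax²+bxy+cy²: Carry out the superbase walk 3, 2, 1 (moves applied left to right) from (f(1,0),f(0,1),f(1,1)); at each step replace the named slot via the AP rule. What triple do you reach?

start (4,-4,-4) = (f(1,0),f(0,1),f(1,1))
replace slot 3: 2·(4+(-4)) − (-4) = 4 → (4,-4,4)
replace slot 2: 2·(4+4) − (-4) = 20 → (4,20,4)
replace slot 1: 2·(20+4) − 4 = 44 → (44,20,4)

44,20,4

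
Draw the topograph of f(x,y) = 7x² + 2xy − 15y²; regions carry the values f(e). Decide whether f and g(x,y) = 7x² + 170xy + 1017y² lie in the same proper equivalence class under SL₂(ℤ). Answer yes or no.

D₁ = 424, D₂ = 424
river cycle of f (length 18): (7, 16, -6), (-6, 20, 1), (1, 20, -6), (-6, 16, 7), (7, 12, -10), (-10, 8, 9), (9, 10, -9), (-9, 8, 10), (10, 12, -7), (-7, 16, 6), … (8 more)
river cycle of g (length 18): (7, 16, -6), (-6, 20, 1), (1, 20, -6), (-6, 16, 7), (7, 12, -10), (-10, 8, 9), (9, 10, -9), (-9, 8, 10), (10, 12, -7), (-7, 16, 6), … (8 more)
cycles coincide ⇒ equivalent

yes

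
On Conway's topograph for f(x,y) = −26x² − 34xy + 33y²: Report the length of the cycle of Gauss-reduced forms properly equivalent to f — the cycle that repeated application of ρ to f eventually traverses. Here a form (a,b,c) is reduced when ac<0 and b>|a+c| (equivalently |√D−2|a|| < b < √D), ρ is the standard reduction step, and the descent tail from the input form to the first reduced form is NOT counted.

D = 4588, ⌊√D⌋ = 67
descent: ρ → (33,34,-26)  [lands on river]
river: ρ → (-26,18,41)
river: ρ → (41,64,-3)
river: ρ → (-3,62,62)
river: ρ → (62,62,-3)
river: ρ → (-3,64,41)
river: ρ → (41,18,-26)
river: ρ → (-26,34,33)
river: ρ → (33,32,-27)
river: ρ → (-27,22,38)
river: ρ → (38,54,-11)
river: ρ → (-11,56,33)
river: ρ → (33,10,-34)
river: ρ → (-34,58,9)
river: ρ → (9,50,-58)
river: ρ → (-58,66,1)
river: ρ → (1,66,-58)
river: ρ → (-58,50,9)
river: ρ → (9,58,-34)
river: ρ → (-34,10,33)
river: ρ → (33,56,-11)
river: ρ → (-11,54,38)
river: ρ → (38,22,-27)
river: ρ → (-27,32,33)
ρ-cycle length = 24 (tail of 1 descent step not counted)

24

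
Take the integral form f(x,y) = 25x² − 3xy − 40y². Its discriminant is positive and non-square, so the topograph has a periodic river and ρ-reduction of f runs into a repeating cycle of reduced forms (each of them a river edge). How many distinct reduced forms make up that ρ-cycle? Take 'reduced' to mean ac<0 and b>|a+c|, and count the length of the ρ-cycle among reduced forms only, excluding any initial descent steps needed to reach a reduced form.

D = 4009, ⌊√D⌋ = 63
descent: ρ → (-40,3,25)
descent: ρ → (25,47,-18)  [lands on river]
river: ρ → (-18,61,4)
river: ρ → (4,59,-33)
river: ρ → (-33,7,30)
river: ρ → (30,53,-10)
river: ρ → (-10,47,45)
river: ρ → (45,43,-12)
river: ρ → (-12,53,25)
ρ-cycle length = 8 (tail of 2 descent steps not counted)

8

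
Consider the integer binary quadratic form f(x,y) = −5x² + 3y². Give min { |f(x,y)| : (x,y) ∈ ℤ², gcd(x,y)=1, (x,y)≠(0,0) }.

descent: ρ → (3,6,-2)  [lands on river]
river: ρ → (-2,6,3)
closes: descent 1, river 2
min |a| on river = 2

2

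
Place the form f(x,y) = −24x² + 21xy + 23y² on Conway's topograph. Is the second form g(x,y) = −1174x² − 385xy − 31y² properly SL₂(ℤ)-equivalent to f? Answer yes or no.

D₁ = 2649, D₂ = 2649
river cycle of f (length 54): (23, 25, -22), (-22, 19, 26), (26, 33, -15), (-15, 27, 32), (32, 37, -10), (-10, 43, 20), (20, 37, -16), (-16, 27, 30), (30, 33, -13), (-13, 45, 12), … (44 more)
river cycle of g (length 54): (-31, 13, 20), (20, 27, -24), (-24, 21, 23), (23, 25, -22), (-22, 19, 26), (26, 33, -15), (-15, 27, 32), (32, 37, -10), (-10, 43, 20), (20, 37, -16), … (44 more)
cycles coincide ⇒ equivalent

yes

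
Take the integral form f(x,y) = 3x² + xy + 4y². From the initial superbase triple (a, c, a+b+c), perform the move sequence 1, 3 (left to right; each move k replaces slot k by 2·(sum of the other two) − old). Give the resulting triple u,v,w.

start (3,4,8) = (f(1,0),f(0,1),f(1,1))
replace slot 1: 2·(4+8) − 3 = 21 → (21,4,8)
replace slot 3: 2·(21+4) − 8 = 42 → (21,4,42)

21,4,42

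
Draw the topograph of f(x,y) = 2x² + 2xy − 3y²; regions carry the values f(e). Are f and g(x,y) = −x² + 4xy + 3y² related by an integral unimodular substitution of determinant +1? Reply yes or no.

D₁ = 28, D₂ = 28
river cycle of f (length 4): (-3, 4, 1), (1, 4, -3), (-3, 2, 2), (2, 2, -3)
river cycle of g (length 4): (3, 2, -2), (-2, 2, 3), (3, 4, -1), (-1, 4, 3)
cycles differ ⇒ inequivalent

no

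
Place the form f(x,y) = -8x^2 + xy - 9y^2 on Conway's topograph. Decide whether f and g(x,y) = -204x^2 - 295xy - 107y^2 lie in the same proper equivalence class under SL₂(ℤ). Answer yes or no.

D₁ = -287, D₂ = -287
f is negative-definite; reduce −f:
−f: reduced (well bottom): (8,-1,9) with a≤c, −a<b≤a
flip sign back: reduced form of f is (-8,1,-9)
g is negative-definite; reduce −g:
−g: translate: b→-113 (≡295 mod 408), so (204,295,107)→(204,-113,16)
−g: flip: (204,-113,16)→(16,113,204)
−g: translate: b→-15 (≡113 mod 32), so (16,113,204)→(16,-15,8)
−g: flip: (16,-15,8)→(8,15,16)
−g: translate: b→-1 (≡15 mod 16), so (8,15,16)→(8,-1,9)
−g: reduced (well bottom): (8,-1,9) with a≤c, −a<b≤a
flip sign back: reduced form of g is (-8,1,-9)
reduced forms (-8, 1, -9) vs (-8, 1, -9) ⇒ equivalent

yes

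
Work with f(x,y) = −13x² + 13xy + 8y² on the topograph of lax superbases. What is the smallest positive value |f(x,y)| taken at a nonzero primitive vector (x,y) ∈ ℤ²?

river: ρ → (8,19,-7)
river: ρ → (-7,23,2)
river: ρ → (2,21,-18)
river: ρ → (-18,15,5)
river: ρ → (5,15,-18)
river: ρ → (-18,21,2)
river: ρ → (2,23,-7)
river: ρ → (-7,19,8)
river: ρ → (8,13,-13)
river: ρ → (-13,13,8)
closes: descent 0, river 10
min |a| on river = 2

2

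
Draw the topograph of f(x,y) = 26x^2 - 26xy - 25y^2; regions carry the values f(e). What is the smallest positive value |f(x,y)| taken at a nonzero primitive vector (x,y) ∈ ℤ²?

descent: ρ → (-25,26,26)  [lands on river]
river: ρ → (26,26,-25)
river: ρ → (-25,24,27)
river: ρ → (27,30,-22)
river: ρ → (-22,14,35)
river: ρ → (35,56,-1)
river: ρ → (-1,56,35)
river: ρ → (35,14,-22)
river: ρ → (-22,30,27)
river: ρ → (27,24,-25)
closes: descent 1, river 10
min |a| on river = 1

1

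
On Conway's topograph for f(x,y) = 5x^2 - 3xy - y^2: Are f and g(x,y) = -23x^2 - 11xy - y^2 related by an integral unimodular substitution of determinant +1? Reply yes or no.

D₁ = 29, D₂ = 29
river cycle of f (length 2): (-1, 5, 1), (1, 5, -1)
river cycle of g (length 2): (-1, 5, 1), (1, 5, -1)
cycles coincide ⇒ equivalent

yes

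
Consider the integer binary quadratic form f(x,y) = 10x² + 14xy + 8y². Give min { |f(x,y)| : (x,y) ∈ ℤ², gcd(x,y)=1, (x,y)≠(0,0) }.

translate: b→-6 (≡14 mod 20), so (10,14,8)→(10,-6,4)
flip: (10,-6,4)→(4,6,10)
translate: b→-2 (≡6 mod 8), so (4,6,10)→(4,-2,8)
reduced (well bottom): (4,-2,8) with a≤c, −a<b≤a
well minimum = a = 4

4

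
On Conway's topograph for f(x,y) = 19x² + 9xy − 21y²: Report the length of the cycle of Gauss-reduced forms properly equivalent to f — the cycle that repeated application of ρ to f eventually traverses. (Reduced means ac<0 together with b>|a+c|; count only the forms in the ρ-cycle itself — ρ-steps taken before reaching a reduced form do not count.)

D = 1677, ⌊√D⌋ = 40
river: ρ → (-21,33,7)
river: ρ → (7,37,-11)
river: ρ → (-11,29,19)
river: ρ → (19,9,-21)
ρ-cycle length = 4 (tail of 0 descent steps not counted)

4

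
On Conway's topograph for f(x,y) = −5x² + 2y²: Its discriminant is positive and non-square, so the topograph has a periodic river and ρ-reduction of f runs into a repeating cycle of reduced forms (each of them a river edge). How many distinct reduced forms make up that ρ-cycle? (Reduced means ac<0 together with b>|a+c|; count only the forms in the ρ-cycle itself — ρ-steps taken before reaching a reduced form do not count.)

D = 40, ⌊√D⌋ = 6
descent: ρ → (2,4,-3)  [lands on river]
river: ρ → (-3,2,3)
river: ρ → (3,4,-2)
river: ρ → (-2,4,3)
river: ρ → (3,2,-3)
river: ρ → (-3,4,2)
ρ-cycle length = 6 (tail of 1 descent step not counted)

6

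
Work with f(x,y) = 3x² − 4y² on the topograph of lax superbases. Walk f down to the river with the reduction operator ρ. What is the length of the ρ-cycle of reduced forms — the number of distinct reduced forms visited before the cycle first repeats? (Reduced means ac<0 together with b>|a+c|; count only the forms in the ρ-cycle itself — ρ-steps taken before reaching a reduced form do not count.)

D = 48, ⌊√D⌋ = 6
descent: ρ → (-4,0,3)
descent: ρ → (3,6,-1)  [lands on river]
river: ρ → (-1,6,3)
ρ-cycle length = 2 (tail of 2 descent steps not counted)

2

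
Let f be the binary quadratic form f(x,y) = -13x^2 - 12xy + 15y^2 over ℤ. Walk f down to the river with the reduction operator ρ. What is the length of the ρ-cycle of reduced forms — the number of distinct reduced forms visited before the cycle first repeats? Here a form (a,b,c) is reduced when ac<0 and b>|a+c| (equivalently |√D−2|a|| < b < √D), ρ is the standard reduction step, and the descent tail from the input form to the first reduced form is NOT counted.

D = 924, ⌊√D⌋ = 30
descent: ρ → (15,12,-13)  [lands on river]
river: ρ → (-13,14,14)
river: ρ → (14,14,-13)
river: ρ → (-13,12,15)
river: ρ → (15,18,-10)
river: ρ → (-10,22,11)
river: ρ → (11,22,-10)
river: ρ → (-10,18,15)
ρ-cycle length = 8 (tail of 1 descent step not counted)

8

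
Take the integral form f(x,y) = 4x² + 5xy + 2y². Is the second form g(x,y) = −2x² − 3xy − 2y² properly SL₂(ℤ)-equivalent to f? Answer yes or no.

D₁ = -7, D₂ = -7
f: translate: b→-3 (≡5 mod 8), so (4,5,2)→(4,-3,1)
f: flip: (4,-3,1)→(1,3,4)
f: translate: b→1 (≡3 mod 2), so (1,3,4)→(1,1,2)
f: reduced (well bottom): (1,1,2) with a≤c, −a<b≤a
g is negative-definite; reduce −g:
−g: translate: b→-1 (≡3 mod 4), so (2,3,2)→(2,-1,1)
−g: flip: (2,-1,1)→(1,1,2)
−g: reduced (well bottom): (1,1,2) with a≤c, −a<b≤a
flip sign back: reduced form of g is (-1,-1,-2)
reduced forms (1, 1, 2) vs (-1, -1, -2) ⇒ inequivalent

no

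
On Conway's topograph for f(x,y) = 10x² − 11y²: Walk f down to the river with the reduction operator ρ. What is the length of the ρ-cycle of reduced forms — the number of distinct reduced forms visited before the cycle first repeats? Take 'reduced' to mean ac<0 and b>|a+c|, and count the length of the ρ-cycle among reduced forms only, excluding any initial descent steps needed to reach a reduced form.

D = 440, ⌊√D⌋ = 20
descent: ρ → (-11,0,10)
descent: ρ → (10,20,-1)  [lands on river]
river: ρ → (-1,20,10)
ρ-cycle length = 2 (tail of 2 descent steps not counted)

2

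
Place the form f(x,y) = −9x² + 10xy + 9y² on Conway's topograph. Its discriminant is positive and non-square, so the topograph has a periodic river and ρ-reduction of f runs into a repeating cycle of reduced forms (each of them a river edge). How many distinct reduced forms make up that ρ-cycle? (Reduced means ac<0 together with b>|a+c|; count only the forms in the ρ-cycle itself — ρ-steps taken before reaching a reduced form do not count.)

D = 424, ⌊√D⌋ = 20
river: ρ → (9,8,-10)
river: ρ → (-10,12,7)
river: ρ → (7,16,-6)
river: ρ → (-6,20,1)
river: ρ → (1,20,-6)
river: ρ → (-6,16,7)
river: ρ → (7,12,-10)
river: ρ → (-10,8,9)
river: ρ → (9,10,-9)
river: ρ → (-9,8,10)
river: ρ → (10,12,-7)
river: ρ → (-7,16,6)
river: ρ → (6,20,-1)
river: ρ → (-1,20,6)
river: ρ → (6,16,-7)
river: ρ → (-7,12,10)
river: ρ → (10,8,-9)
river: ρ → (-9,10,9)
ρ-cycle length = 18 (tail of 0 descent steps not counted)

18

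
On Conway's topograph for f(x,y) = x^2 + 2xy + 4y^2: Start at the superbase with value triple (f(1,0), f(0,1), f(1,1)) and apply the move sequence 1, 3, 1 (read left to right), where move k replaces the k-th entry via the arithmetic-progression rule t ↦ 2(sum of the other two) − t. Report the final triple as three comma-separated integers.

start (1,4,7) = (f(1,0),f(0,1),f(1,1))
replace slot 1: 2·(4+7) − 1 = 21 → (21,4,7)
replace slot 3: 2·(21+4) − 7 = 43 → (21,4,43)
replace slot 1: 2·(4+43) − 21 = 73 → (73,4,43)

73,4,43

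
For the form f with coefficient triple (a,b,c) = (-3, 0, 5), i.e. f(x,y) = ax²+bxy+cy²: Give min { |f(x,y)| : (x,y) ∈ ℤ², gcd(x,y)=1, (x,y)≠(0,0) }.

descent: ρ → (5,0,-3)
descent: ρ → (-3,6,2)  [lands on river]
river: ρ → (2,6,-3)
closes: descent 2, river 2
min |a| on river = 2

2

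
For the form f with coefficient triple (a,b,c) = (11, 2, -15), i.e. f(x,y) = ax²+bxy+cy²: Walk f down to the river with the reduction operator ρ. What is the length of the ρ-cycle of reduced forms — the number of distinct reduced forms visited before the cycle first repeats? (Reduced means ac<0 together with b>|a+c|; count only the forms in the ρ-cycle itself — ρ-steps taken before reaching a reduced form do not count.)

D = 664, ⌊√D⌋ = 25
descent: ρ → (-15,-2,11)
descent: ρ → (11,24,-2)  [lands on river]
river: ρ → (-2,24,11)
river: ρ → (11,20,-6)
river: ρ → (-6,16,17)
river: ρ → (17,18,-5)
river: ρ → (-5,22,9)
river: ρ → (9,14,-13)
river: ρ → (-13,12,10)
river: ρ → (10,8,-15)
river: ρ → (-15,22,3)
river: ρ → (3,20,-22)
river: ρ → (-22,24,1)
river: ρ → (1,24,-22)
river: ρ → (-22,20,3)
river: ρ → (3,22,-15)
river: ρ → (-15,8,10)
river: ρ → (10,12,-13)
river: ρ → (-13,14,9)
river: ρ → (9,22,-5)
river: ρ → (-5,18,17)
river: ρ → (17,16,-6)
river: ρ → (-6,20,11)
ρ-cycle length = 22 (tail of 2 descent steps not counted)

22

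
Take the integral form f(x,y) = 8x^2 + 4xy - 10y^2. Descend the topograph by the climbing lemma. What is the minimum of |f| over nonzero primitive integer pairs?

river: ρ → (-10,16,2)
river: ρ → (2,16,-10)
river: ρ → (-10,4,8)
river: ρ → (8,12,-6)
river: ρ → (-6,12,8)
river: ρ → (8,4,-10)
closes: descent 0, river 6
min |a| on river = 2

2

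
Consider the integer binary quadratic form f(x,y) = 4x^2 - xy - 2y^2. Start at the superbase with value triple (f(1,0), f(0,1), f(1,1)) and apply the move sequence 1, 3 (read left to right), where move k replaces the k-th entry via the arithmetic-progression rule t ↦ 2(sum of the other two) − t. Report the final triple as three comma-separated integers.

start (4,-2,1) = (f(1,0),f(0,1),f(1,1))
replace slot 1: 2·((-2)+1) − 4 = -6 → (-6,-2,1)
replace slot 3: 2·((-6)+(-2)) − 1 = -17 → (-6,-2,-17)

-6,-2,-17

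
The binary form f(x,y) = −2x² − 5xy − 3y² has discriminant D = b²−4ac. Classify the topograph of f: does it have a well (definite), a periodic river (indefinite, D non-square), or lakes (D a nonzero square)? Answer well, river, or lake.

D = b²−4ac = (-5)² − 4·(-2)·(-3) = 1
D = 1² is a perfect square ⇒ form factors over ℤ ⇒ lakes

lake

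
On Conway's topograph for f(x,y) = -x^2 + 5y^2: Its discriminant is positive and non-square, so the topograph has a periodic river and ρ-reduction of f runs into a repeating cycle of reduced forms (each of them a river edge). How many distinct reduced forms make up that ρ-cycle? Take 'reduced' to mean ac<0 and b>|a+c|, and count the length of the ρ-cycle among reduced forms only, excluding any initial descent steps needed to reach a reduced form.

D = 20, ⌊√D⌋ = 4
descent: ρ → (5,0,-1)
descent: ρ → (-1,4,1)  [lands on river]
river: ρ → (1,4,-1)
ρ-cycle length = 2 (tail of 2 descent steps not counted)

2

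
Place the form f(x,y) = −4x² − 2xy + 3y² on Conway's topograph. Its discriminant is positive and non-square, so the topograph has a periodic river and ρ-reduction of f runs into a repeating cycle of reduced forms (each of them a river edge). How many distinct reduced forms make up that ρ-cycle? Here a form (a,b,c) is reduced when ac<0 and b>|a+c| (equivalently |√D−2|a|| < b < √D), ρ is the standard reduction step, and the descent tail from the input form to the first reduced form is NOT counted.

D = 52, ⌊√D⌋ = 7
descent: ρ → (3,2,-4)  [lands on river]
river: ρ → (-4,6,1)
river: ρ → (1,6,-4)
river: ρ → (-4,2,3)
river: ρ → (3,4,-3)
river: ρ → (-3,2,4)
river: ρ → (4,6,-1)
river: ρ → (-1,6,4)
river: ρ → (4,2,-3)
river: ρ → (-3,4,3)
ρ-cycle length = 10 (tail of 1 descent step not counted)

10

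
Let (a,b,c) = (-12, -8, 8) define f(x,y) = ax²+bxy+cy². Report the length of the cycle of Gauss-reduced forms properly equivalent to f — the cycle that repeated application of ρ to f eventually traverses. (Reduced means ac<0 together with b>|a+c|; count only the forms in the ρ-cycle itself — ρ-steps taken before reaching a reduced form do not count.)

D = 448, ⌊√D⌋ = 21
descent: ρ → (8,8,-12)  [lands on river]
river: ρ → (-12,16,4)
river: ρ → (4,16,-12)
river: ρ → (-12,8,8)
ρ-cycle length = 4 (tail of 1 descent step not counted)

4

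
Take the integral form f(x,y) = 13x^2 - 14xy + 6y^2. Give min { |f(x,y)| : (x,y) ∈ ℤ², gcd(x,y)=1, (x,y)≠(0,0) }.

translate: b→12 (≡-14 mod 26), so (13,-14,6)→(13,12,5)
flip: (13,12,5)→(5,-12,13)
translate: b→-2 (≡-12 mod 10), so (5,-12,13)→(5,-2,6)
reduced (well bottom): (5,-2,6) with a≤c, −a<b≤a
well minimum = a = 5

5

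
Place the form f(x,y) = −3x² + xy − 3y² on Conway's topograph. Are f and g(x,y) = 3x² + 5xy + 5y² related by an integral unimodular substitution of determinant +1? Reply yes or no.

D₁ = -35, D₂ = -35
f is negative-definite; reduce −f:
−f: flip: (3,-1,3)→(3,1,3)
−f: reduced (well bottom): (3,1,3) with a≤c, −a<b≤a
flip sign back: reduced form of f is (-3,-1,-3)
g: translate: b→-1 (≡5 mod 6), so (3,5,5)→(3,-1,3)
g: flip: (3,-1,3)→(3,1,3)
g: reduced (well bottom): (3,1,3) with a≤c, −a<b≤a
reduced forms (-3, -1, -3) vs (3, 1, 3) ⇒ inequivalent

no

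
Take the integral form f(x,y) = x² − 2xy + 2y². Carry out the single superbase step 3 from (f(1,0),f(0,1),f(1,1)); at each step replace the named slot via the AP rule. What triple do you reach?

start (1,2,1) = (f(1,0),f(0,1),f(1,1))
replace slot 3: 2·(1+2) − 1 = 5 → (1,2,5)

1,2,5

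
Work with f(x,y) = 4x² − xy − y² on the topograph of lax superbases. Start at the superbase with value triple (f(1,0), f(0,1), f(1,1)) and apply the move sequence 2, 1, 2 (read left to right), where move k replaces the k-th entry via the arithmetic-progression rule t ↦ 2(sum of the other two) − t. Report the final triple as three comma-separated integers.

start (4,-1,2) = (f(1,0),f(0,1),f(1,1))
replace slot 2: 2·(4+2) − (-1) = 13 → (4,13,2)
replace slot 1: 2·(13+2) − 4 = 26 → (26,13,2)
replace slot 2: 2·(26+2) − 13 = 43 → (26,43,2)

26,43,2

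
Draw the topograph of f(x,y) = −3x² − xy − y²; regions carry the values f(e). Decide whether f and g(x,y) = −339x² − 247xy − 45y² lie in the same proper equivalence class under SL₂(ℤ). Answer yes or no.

D₁ = -11, D₂ = -11
f is negative-definite; reduce −f:
−f: flip: (3,1,1)→(1,-1,3)
−f: translate: b→1 (≡-1 mod 2), so (1,-1,3)→(1,1,3)
−f: reduced (well bottom): (1,1,3) with a≤c, −a<b≤a
flip sign back: reduced form of f is (-1,-1,-3)
g is negative-definite; reduce −g:
−g: flip: (339,247,45)→(45,-247,339)
−g: translate: b→23 (≡-247 mod 90), so (45,-247,339)→(45,23,3)
−g: flip: (45,23,3)→(3,-23,45)
−g: translate: b→1 (≡-23 mod 6), so (3,-23,45)→(3,1,1)
−g: flip: (3,1,1)→(1,-1,3)
−g: translate: b→1 (≡-1 mod 2), so (1,-1,3)→(1,1,3)
−g: reduced (well bottom): (1,1,3) with a≤c, −a<b≤a
flip sign back: reduced form of g is (-1,-1,-3)
reduced forms (-1, -1, -3) vs (-1, -1, -3) ⇒ equivalent

yes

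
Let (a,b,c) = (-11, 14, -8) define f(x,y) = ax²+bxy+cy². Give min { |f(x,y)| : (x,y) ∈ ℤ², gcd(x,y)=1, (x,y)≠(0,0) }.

translate: b→8 (≡-14 mod 22), so (11,-14,8)→(11,8,5)
flip: (11,8,5)→(5,-8,11)
translate: b→2 (≡-8 mod 10), so (5,-8,11)→(5,2,8)
reduced (well bottom): (5,2,8) with a≤c, −a<b≤a
well minimum |f| = |-5| = 5 (negative-definite)

5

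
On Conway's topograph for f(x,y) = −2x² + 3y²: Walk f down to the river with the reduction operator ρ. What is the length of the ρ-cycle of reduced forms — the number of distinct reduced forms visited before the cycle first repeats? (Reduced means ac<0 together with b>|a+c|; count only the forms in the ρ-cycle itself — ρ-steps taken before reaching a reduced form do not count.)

D = 24, ⌊√D⌋ = 4
descent: ρ → (3,0,-2)
descent: ρ → (-2,4,1)  [lands on river]
river: ρ → (1,4,-2)
ρ-cycle length = 2 (tail of 2 descent steps not counted)

2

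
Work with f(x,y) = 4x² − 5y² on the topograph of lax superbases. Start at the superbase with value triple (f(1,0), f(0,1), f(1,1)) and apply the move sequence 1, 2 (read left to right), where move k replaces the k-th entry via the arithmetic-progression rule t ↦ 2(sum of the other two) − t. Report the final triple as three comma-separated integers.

start (4,-5,-1) = (f(1,0),f(0,1),f(1,1))
replace slot 1: 2·((-5)+(-1)) − 4 = -16 → (-16,-5,-1)
replace slot 2: 2·((-16)+(-1)) − (-5) = -29 → (-16,-29,-1)

-16,-29,-1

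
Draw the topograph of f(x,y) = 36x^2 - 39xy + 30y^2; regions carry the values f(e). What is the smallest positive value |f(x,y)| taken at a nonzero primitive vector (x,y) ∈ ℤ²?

translate: b→33 (≡-39 mod 72), so (36,-39,30)→(36,33,27)
flip: (36,33,27)→(27,-33,36)
translate: b→21 (≡-33 mod 54), so (27,-33,36)→(27,21,30)
reduced (well bottom): (27,21,30) with a≤c, −a<b≤a
well minimum = a = 27

27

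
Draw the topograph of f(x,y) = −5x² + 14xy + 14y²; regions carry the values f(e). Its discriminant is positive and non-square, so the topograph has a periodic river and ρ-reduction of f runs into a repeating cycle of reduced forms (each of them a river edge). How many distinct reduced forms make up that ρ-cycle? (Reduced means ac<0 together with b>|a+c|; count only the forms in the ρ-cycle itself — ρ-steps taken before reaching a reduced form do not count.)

D = 476, ⌊√D⌋ = 21
river: ρ → (14,14,-5)
river: ρ → (-5,16,11)
river: ρ → (11,6,-10)
river: ρ → (-10,14,7)
river: ρ → (7,14,-10)
river: ρ → (-10,6,11)
river: ρ → (11,16,-5)
river: ρ → (-5,14,14)
ρ-cycle length = 8 (tail of 0 descent steps not counted)

8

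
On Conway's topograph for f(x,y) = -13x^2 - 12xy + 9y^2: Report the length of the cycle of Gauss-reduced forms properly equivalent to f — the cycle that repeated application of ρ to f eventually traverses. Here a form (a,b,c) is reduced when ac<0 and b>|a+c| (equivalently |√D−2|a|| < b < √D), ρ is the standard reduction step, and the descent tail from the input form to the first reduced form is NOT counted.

D = 612, ⌊√D⌋ = 24
descent: ρ → (9,12,-13)  [lands on river]
river: ρ → (-13,14,8)
river: ρ → (8,18,-9)
river: ρ → (-9,18,8)
river: ρ → (8,14,-13)
river: ρ → (-13,12,9)
river: ρ → (9,24,-1)
river: ρ → (-1,24,9)
ρ-cycle length = 8 (tail of 1 descent step not counted)

8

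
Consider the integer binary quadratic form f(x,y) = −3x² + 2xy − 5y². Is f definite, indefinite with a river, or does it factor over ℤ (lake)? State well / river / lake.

D = b²−4ac = 2² − 4·(-3)·(-5) = -56
D < 0 ⇒ definite ⇒ every region one sign ⇒ single well

well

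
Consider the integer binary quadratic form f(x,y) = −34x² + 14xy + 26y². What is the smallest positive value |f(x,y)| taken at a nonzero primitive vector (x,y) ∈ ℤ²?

river: ρ → (26,38,-22)
river: ρ → (-22,50,14)
river: ρ → (14,34,-46)
river: ρ → (-46,58,2)
river: ρ → (2,58,-46)
river: ρ → (-46,34,14)
river: ρ → (14,50,-22)
river: ρ → (-22,38,26)
river: ρ → (26,14,-34)
river: ρ → (-34,54,6)
river: ρ → (6,54,-34)
river: ρ → (-34,14,26)
closes: descent 0, river 12
min |a| on river = 2

2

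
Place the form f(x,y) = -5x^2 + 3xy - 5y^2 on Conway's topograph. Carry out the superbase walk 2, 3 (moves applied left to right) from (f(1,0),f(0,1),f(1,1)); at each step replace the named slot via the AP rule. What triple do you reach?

start (-5,-5,-7) = (f(1,0),f(0,1),f(1,1))
replace slot 2: 2·((-5)+(-7)) − (-5) = -19 → (-5,-19,-7)
replace slot 3: 2·((-5)+(-19)) − (-7) = -41 → (-5,-19,-41)

-5,-19,-41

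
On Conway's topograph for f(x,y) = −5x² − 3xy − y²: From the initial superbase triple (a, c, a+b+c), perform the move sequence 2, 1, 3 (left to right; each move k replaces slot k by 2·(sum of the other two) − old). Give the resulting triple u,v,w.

start (-5,-1,-9) = (f(1,0),f(0,1),f(1,1))
replace slot 2: 2·((-5)+(-9)) − (-1) = -27 → (-5,-27,-9)
replace slot 1: 2·((-27)+(-9)) − (-5) = -67 → (-67,-27,-9)
replace slot 3: 2·((-67)+(-27)) − (-9) = -179 → (-67,-27,-179)

-67,-27,-179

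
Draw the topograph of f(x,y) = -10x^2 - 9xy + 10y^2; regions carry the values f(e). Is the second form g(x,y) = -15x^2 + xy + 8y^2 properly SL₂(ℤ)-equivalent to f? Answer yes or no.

D₁ = 481, D₂ = 481
river cycle of f (length 30): (10, 9, -10), (-10, 11, 9), (9, 7, -12), (-12, 17, 4), (4, 15, -16), (-16, 17, 3), (3, 19, -10), (-10, 21, 1), (1, 21, -10), (-10, 19, 3), … (20 more)
river cycle of g (length 26): (8, 15, -8), (-8, 17, 6), (6, 19, -5), (-5, 21, 2), (2, 19, -15), (-15, 11, 6), (6, 13, -13), (-13, 13, 6), (6, 11, -15), (-15, 19, 2), … (16 more)
cycles differ ⇒ inequivalent

no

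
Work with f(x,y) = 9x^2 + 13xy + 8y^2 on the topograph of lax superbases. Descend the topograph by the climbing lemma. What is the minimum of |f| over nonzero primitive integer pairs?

translate: b→-5 (≡13 mod 18), so (9,13,8)→(9,-5,4)
flip: (9,-5,4)→(4,5,9)
translate: b→-3 (≡5 mod 8), so (4,5,9)→(4,-3,8)
reduced (well bottom): (4,-3,8) with a≤c, −a<b≤a
well minimum = a = 4

4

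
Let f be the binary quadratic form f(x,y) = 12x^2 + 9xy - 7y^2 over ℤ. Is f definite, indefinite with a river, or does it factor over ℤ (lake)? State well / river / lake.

D = b²−4ac = 9² − 4·12·(-7) = 417
D > 0 non-square ⇒ indefinite ⇒ periodic river

river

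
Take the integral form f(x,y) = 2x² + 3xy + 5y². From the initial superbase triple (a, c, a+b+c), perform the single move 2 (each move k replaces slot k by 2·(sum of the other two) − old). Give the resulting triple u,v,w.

start (2,5,10) = (f(1,0),f(0,1),f(1,1))
replace slot 2: 2·(2+10) − 5 = 19 → (2,19,10)

2,19,10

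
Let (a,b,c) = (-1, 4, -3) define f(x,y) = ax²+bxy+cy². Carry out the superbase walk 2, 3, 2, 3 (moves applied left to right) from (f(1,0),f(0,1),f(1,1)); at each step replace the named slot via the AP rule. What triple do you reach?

start (-1,-3,0) = (f(1,0),f(0,1),f(1,1))
replace slot 2: 2·((-1)+0) − (-3) = 1 → (-1,1,0)
replace slot 3: 2·((-1)+1) − 0 = 0 → (-1,1,0)
replace slot 2: 2·((-1)+0) − 1 = -3 → (-1,-3,0)
replace slot 3: 2·((-1)+(-3)) − 0 = -8 → (-1,-3,-8)

-1,-3,-8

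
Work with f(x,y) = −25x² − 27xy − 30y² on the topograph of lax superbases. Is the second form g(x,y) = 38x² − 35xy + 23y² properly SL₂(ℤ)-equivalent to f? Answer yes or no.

D₁ = -2271, D₂ = -2271
f is negative-definite; reduce −f:
−f: translate: b→-23 (≡27 mod 50), so (25,27,30)→(25,-23,28)
−f: reduced (well bottom): (25,-23,28) with a≤c, −a<b≤a
flip sign back: reduced form of f is (-25,23,-28)
g: flip: (38,-35,23)→(23,35,38)
g: translate: b→-11 (≡35 mod 46), so (23,35,38)→(23,-11,26)
g: reduced (well bottom): (23,-11,26) with a≤c, −a<b≤a
reduced forms (-25, 23, -28) vs (23, -11, 26) ⇒ inequivalent

no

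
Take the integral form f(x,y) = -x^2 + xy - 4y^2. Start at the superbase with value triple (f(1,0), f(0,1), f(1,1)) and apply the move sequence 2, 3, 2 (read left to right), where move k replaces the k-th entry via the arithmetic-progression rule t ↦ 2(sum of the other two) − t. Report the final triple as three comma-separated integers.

start (-1,-4,-4) = (f(1,0),f(0,1),f(1,1))
replace slot 2: 2·((-1)+(-4)) − (-4) = -6 → (-1,-6,-4)
replace slot 3: 2·((-1)+(-6)) − (-4) = -10 → (-1,-6,-10)
replace slot 2: 2·((-1)+(-10)) − (-6) = -16 → (-1,-16,-10)

-1,-16,-10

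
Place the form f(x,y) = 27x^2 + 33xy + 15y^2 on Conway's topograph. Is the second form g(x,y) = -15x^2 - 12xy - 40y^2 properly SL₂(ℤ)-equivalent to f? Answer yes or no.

D₁ = -531, D₂ = -2256
discriminants differ ⇒ not SL₂(ℤ)-equivalent

no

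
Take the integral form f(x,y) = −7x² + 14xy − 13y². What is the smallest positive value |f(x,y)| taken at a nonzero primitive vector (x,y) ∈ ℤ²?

translate: b→0 (≡-14 mod 14), so (7,-14,13)→(7,0,6)
flip: (7,0,6)→(6,0,7)
reduced (well bottom): (6,0,7) with a≤c, −a<b≤a
well minimum |f| = |-6| = 6 (negative-definite)

6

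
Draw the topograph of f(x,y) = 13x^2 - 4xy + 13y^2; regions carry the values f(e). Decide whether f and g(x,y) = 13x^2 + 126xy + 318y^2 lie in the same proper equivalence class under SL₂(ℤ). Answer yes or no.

D₁ = -660, D₂ = -660
f: flip: (13,-4,13)→(13,4,13)
f: reduced (well bottom): (13,4,13) with a≤c, −a<b≤a
g: translate: b→-4 (≡126 mod 26), so (13,126,318)→(13,-4,13)
g: flip: (13,-4,13)→(13,4,13)
g: reduced (well bottom): (13,4,13) with a≤c, −a<b≤a
reduced forms (13, 4, 13) vs (13, 4, 13) ⇒ equivalent

yes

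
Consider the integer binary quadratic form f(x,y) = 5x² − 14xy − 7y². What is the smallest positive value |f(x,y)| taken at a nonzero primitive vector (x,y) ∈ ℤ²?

descent: ρ → (-7,14,5)  [lands on river]
river: ρ → (5,16,-4)
river: ρ → (-4,16,5)
river: ρ → (5,14,-7)
closes: descent 1, river 4
min |a| on river = 4

4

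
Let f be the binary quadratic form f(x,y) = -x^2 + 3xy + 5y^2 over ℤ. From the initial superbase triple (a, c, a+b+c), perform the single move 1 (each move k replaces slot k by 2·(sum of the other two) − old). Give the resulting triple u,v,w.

start (-1,5,7) = (f(1,0),f(0,1),f(1,1))
replace slot 1: 2·(5+7) − (-1) = 25 → (25,5,7)

25,5,7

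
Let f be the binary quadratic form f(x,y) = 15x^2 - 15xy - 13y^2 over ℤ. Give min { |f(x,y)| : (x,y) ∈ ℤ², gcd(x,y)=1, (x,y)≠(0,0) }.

descent: ρ → (-13,15,15)  [lands on river]
river: ρ → (15,15,-13)
river: ρ → (-13,11,17)
river: ρ → (17,23,-7)
river: ρ → (-7,19,23)
river: ρ → (23,27,-3)
river: ρ → (-3,27,23)
river: ρ → (23,19,-7)
river: ρ → (-7,23,17)
river: ρ → (17,11,-13)
closes: descent 1, river 10
min |a| on river = 3

3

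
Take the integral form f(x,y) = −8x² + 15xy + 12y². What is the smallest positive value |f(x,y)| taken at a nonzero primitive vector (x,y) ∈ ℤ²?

river: ρ → (12,9,-11)
river: ρ → (-11,13,10)
river: ρ → (10,7,-14)
river: ρ → (-14,21,3)
river: ρ → (3,21,-14)
river: ρ → (-14,7,10)
river: ρ → (10,13,-11)
river: ρ → (-11,9,12)
river: ρ → (12,15,-8)
river: ρ → (-8,17,10)
river: ρ → (10,23,-2)
river: ρ → (-2,21,21)
river: ρ → (21,21,-2)
river: ρ → (-2,23,10)
river: ρ → (10,17,-8)
river: ρ → (-8,15,12)
closes: descent 0, river 16
min |a| on river = 2

2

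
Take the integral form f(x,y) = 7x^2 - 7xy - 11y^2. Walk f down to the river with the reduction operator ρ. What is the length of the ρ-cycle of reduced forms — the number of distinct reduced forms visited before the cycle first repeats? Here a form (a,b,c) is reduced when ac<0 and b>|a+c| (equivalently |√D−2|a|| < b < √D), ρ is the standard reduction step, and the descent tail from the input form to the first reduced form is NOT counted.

D = 357, ⌊√D⌋ = 18
descent: ρ → (-11,7,7)  [lands on river]
river: ρ → (7,7,-11)
river: ρ → (-11,15,3)
river: ρ → (3,15,-11)
ρ-cycle length = 4 (tail of 1 descent step not counted)

4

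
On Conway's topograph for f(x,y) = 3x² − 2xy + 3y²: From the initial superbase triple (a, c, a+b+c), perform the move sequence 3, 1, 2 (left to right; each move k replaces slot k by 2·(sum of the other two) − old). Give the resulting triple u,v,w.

start (3,3,4) = (f(1,0),f(0,1),f(1,1))
replace slot 3: 2·(3+3) − 4 = 8 → (3,3,8)
replace slot 1: 2·(3+8) − 3 = 19 → (19,3,8)
replace slot 2: 2·(19+8) − 3 = 51 → (19,51,8)

19,51,8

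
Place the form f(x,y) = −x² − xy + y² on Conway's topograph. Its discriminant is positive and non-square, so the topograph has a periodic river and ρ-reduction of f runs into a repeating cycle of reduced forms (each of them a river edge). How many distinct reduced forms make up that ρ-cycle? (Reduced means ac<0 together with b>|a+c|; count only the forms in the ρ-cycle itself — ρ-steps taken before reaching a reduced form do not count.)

D = 5, ⌊√D⌋ = 2
descent: ρ → (1,1,-1)  [lands on river]
river: ρ → (-1,1,1)
ρ-cycle length = 2 (tail of 1 descent step not counted)

2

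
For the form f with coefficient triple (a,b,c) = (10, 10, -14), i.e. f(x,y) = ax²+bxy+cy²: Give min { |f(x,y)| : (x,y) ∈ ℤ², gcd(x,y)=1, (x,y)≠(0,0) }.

river: ρ → (-14,18,6)
river: ρ → (6,18,-14)
river: ρ → (-14,10,10)
river: ρ → (10,10,-14)
closes: descent 0, river 4
min |a| on river = 6

6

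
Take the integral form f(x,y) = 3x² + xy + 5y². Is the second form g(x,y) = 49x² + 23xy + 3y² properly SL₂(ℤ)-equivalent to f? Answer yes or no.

D₁ = -59, D₂ = -59
f: reduced (well bottom): (3,1,5) with a≤c, −a<b≤a
g: flip: (49,23,3)→(3,-23,49)
g: translate: b→1 (≡-23 mod 6), so (3,-23,49)→(3,1,5)
g: reduced (well bottom): (3,1,5) with a≤c, −a<b≤a
reduced forms (3, 1, 5) vs (3, 1, 5) ⇒ equivalent

yes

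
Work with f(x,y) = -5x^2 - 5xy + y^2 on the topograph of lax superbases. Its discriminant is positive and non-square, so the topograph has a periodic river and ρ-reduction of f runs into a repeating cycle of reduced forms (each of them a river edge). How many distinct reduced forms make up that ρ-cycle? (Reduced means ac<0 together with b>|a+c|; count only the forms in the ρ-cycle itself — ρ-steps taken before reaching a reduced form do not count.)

D = 45, ⌊√D⌋ = 6
descent: ρ → (1,5,-5)  [lands on river]
river: ρ → (-5,5,1)
ρ-cycle length = 2 (tail of 1 descent step not counted)

2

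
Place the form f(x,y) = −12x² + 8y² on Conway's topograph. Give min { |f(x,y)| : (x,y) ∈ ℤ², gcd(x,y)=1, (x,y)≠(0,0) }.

descent: ρ → (8,16,-4)  [lands on river]
river: ρ → (-4,16,8)
closes: descent 1, river 2
min |a| on river = 4

4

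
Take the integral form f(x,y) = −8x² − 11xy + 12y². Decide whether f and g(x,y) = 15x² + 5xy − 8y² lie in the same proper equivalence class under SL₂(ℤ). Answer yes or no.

D₁ = 505, D₂ = 505
river cycle of f (length 8): (12, 11, -8), (-8, 21, 2), (2, 19, -18), (-18, 17, 3), (3, 19, -12), (-12, 5, 10), (10, 15, -7), (-7, 13, 12)
river cycle of g (length 8): (-8, 11, 12), (12, 13, -7), (-7, 15, 10), (10, 5, -12), (-12, 19, 3), (3, 17, -18), (-18, 19, 2), (2, 21, -8)
cycles differ ⇒ inequivalent

no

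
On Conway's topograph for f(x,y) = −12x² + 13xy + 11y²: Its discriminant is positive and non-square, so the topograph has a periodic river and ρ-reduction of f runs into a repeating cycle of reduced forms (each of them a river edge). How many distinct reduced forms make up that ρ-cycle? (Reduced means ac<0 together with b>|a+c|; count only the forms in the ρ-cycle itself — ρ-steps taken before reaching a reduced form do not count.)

D = 697, ⌊√D⌋ = 26
river: ρ → (11,9,-14)
river: ρ → (-14,19,6)
river: ρ → (6,17,-17)
river: ρ → (-17,17,6)
river: ρ → (6,19,-14)
river: ρ → (-14,9,11)
river: ρ → (11,13,-12)
river: ρ → (-12,11,12)
river: ρ → (12,13,-11)
river: ρ → (-11,9,14)
river: ρ → (14,19,-6)
river: ρ → (-6,17,17)
river: ρ → (17,17,-6)
river: ρ → (-6,19,14)
river: ρ → (14,9,-11)
river: ρ → (-11,13,12)
river: ρ → (12,11,-12)
river: ρ → (-12,13,11)
ρ-cycle length = 18 (tail of 0 descent steps not counted)

18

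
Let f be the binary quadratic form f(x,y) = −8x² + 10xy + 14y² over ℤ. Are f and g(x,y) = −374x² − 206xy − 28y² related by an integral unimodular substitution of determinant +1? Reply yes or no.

D₁ = 548, D₂ = 548
river cycle of f (length 14): (14, 18, -4), (-4, 22, 4), (4, 18, -14), (-14, 10, 8), (8, 22, -2), (-2, 22, 8), (8, 10, -14), (-14, 18, 4), (4, 22, -4), (-4, 18, 14), … (4 more)
river cycle of g (length 14): (2, 22, -8), (-8, 10, 14), (14, 18, -4), (-4, 22, 4), (4, 18, -14), (-14, 10, 8), (8, 22, -2), (-2, 22, 8), (8, 10, -14), (-14, 18, 4), … (4 more)
cycles coincide ⇒ equivalent

yes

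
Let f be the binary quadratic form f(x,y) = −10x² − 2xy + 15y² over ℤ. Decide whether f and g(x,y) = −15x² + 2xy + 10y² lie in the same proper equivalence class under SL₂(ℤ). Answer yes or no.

D₁ = 604, D₂ = 604
river cycle of f (length 20): (-10, 18, 7), (7, 24, -1), (-1, 24, 7), (7, 18, -10), (-10, 22, 3), (3, 20, -17), (-17, 14, 6), (6, 22, -5), (-5, 18, 14), (14, 10, -9), … (10 more)
river cycle of g (length 20): (10, 18, -7), (-7, 24, 1), (1, 24, -7), (-7, 18, 10), (10, 22, -3), (-3, 20, 17), (17, 14, -6), (-6, 22, 5), (5, 18, -14), (-14, 10, 9), … (10 more)
cycles differ ⇒ inequivalent

no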